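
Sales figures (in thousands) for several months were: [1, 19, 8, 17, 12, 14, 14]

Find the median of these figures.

14

Step 1: Sort the data in ascending order: [1, 8, 12, 14, 14, 17, 19]
Step 2: The number of values is n = 7.
Step 3: Since n is odd, the median is the middle value at position 4: 14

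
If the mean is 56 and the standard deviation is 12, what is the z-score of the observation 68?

1

Step 1: Recall the z-score formula: z = (x - mu) / sigma
Step 2: Substitute values: z = (68 - 56) / 12
Step 3: z = 12 / 12 = 1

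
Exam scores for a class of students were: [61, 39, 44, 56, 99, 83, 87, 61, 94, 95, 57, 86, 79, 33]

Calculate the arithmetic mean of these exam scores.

69.5714

Step 1: Sum all values: 61 + 39 + 44 + 56 + 99 + 83 + 87 + 61 + 94 + 95 + 57 + 86 + 79 + 33 = 974
Step 2: Count the number of values: n = 14
Step 3: Mean = sum / n = 974 / 14 = 69.5714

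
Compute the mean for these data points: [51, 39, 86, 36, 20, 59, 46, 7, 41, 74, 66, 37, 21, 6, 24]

40.8667

Step 1: Sum all values: 51 + 39 + 86 + 36 + 20 + 59 + 46 + 7 + 41 + 74 + 66 + 37 + 21 + 6 + 24 = 613
Step 2: Count the number of values: n = 15
Step 3: Mean = sum / n = 613 / 15 = 40.8667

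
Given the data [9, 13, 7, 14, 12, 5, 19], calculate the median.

12

Step 1: Sort the data in ascending order: [5, 7, 9, 12, 13, 14, 19]
Step 2: The number of values is n = 7.
Step 3: Since n is odd, the median is the middle value at position 4: 12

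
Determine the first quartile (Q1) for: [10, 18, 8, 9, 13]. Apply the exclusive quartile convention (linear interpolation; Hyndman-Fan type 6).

8.5

Step 1: Sort the data: [8, 9, 10, 13, 18]
Step 2: n = 5
Step 3: Using the exclusive quartile method:
  Q1 = 8.5
  Q2 (median) = 10
  Q3 = 15.5
  IQR = Q3 - Q1 = 15.5 - 8.5 = 7
Step 4: Q1 = 8.5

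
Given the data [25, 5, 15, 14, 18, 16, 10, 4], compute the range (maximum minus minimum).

21

Step 1: Identify the maximum value: max = 25
Step 2: Identify the minimum value: min = 4
Step 3: Range = max - min = 25 - 4 = 21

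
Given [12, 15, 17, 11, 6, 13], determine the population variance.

11.8889

Step 1: Compute the mean: (12 + 15 + 17 + 11 + 6 + 13) / 6 = 12.3333
Step 2: Compute squared deviations from the mean:
  (12 - 12.3333)^2 = 0.1111
  (15 - 12.3333)^2 = 7.1111
  (17 - 12.3333)^2 = 21.7778
  (11 - 12.3333)^2 = 1.7778
  (6 - 12.3333)^2 = 40.1111
  (13 - 12.3333)^2 = 0.4444
Step 3: Sum of squared deviations = 71.3333
Step 4: Population variance = 71.3333 / 6 = 11.8889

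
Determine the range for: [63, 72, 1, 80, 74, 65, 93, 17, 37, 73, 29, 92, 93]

92

Step 1: Identify the maximum value: max = 93
Step 2: Identify the minimum value: min = 1
Step 3: Range = max - min = 93 - 1 = 92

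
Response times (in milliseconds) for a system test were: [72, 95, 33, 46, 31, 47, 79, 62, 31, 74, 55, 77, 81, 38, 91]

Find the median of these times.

62

Step 1: Sort the data in ascending order: [31, 31, 33, 38, 46, 47, 55, 62, 72, 74, 77, 79, 81, 91, 95]
Step 2: The number of values is n = 15.
Step 3: Since n is odd, the median is the middle value at position 8: 62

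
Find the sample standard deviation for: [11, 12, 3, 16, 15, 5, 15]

5.1316

Step 1: Compute the mean: 11
Step 2: Sum of squared deviations from the mean: 158
Step 3: Sample variance = 158 / 6 = 26.3333
Step 4: Standard deviation = sqrt(26.3333) = 5.1316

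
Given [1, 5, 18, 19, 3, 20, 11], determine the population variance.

56.2857

Step 1: Compute the mean: (1 + 5 + 18 + 19 + 3 + 20 + 11) / 7 = 11
Step 2: Compute squared deviations from the mean:
  (1 - 11)^2 = 100
  (5 - 11)^2 = 36
  (18 - 11)^2 = 49
  (19 - 11)^2 = 64
  (3 - 11)^2 = 64
  (20 - 11)^2 = 81
  (11 - 11)^2 = 0
Step 3: Sum of squared deviations = 394
Step 4: Population variance = 394 / 7 = 56.2857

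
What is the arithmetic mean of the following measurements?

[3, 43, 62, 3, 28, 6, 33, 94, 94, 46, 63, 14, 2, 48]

38.5

Step 1: Sum all values: 3 + 43 + 62 + 3 + 28 + 6 + 33 + 94 + 94 + 46 + 63 + 14 + 2 + 48 = 539
Step 2: Count the number of values: n = 14
Step 3: Mean = sum / n = 539 / 14 = 38.5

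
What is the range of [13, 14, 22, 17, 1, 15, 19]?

21

Step 1: Identify the maximum value: max = 22
Step 2: Identify the minimum value: min = 1
Step 3: Range = max - min = 22 - 1 = 21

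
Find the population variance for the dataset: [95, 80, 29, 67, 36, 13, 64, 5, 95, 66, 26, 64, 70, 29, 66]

759.2889

Step 1: Compute the mean: (95 + 80 + 29 + 67 + 36 + 13 + 64 + 5 + 95 + 66 + 26 + 64 + 70 + 29 + 66) / 15 = 53.6667
Step 2: Compute squared deviations from the mean:
  (95 - 53.6667)^2 = 1708.4444
  (80 - 53.6667)^2 = 693.4444
  (29 - 53.6667)^2 = 608.4444
  (67 - 53.6667)^2 = 177.7778
  (36 - 53.6667)^2 = 312.1111
  (13 - 53.6667)^2 = 1653.7778
  (64 - 53.6667)^2 = 106.7778
  (5 - 53.6667)^2 = 2368.4444
  (95 - 53.6667)^2 = 1708.4444
  (66 - 53.6667)^2 = 152.1111
  (26 - 53.6667)^2 = 765.4444
  (64 - 53.6667)^2 = 106.7778
  (70 - 53.6667)^2 = 266.7778
  (29 - 53.6667)^2 = 608.4444
  (66 - 53.6667)^2 = 152.1111
Step 3: Sum of squared deviations = 11389.3333
Step 4: Population variance = 11389.3333 / 15 = 759.2889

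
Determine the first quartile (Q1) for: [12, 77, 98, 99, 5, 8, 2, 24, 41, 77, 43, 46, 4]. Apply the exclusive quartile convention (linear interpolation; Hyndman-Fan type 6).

6.5

Step 1: Sort the data: [2, 4, 5, 8, 12, 24, 41, 43, 46, 77, 77, 98, 99]
Step 2: n = 13
Step 3: Using the exclusive quartile method:
  Q1 = 6.5
  Q2 (median) = 41
  Q3 = 77
  IQR = Q3 - Q1 = 77 - 6.5 = 70.5
Step 4: Q1 = 6.5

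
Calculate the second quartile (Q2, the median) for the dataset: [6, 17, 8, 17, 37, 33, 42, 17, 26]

17

Step 1: Sort the data: [6, 8, 17, 17, 17, 26, 33, 37, 42]
Step 2: n = 9
Step 3: Q2 is the median. Since n is odd, it is the middle value at position 5: 17
Step 4: Q2 = 17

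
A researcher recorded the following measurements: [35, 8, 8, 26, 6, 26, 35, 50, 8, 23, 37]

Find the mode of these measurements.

8

Step 1: Count the frequency of each value:
  6: appears 1 time(s)
  8: appears 3 time(s)
  23: appears 1 time(s)
  26: appears 2 time(s)
  35: appears 2 time(s)
  37: appears 1 time(s)
  50: appears 1 time(s)
Step 2: The value 8 appears most frequently (3 times).
Step 3: Mode = 8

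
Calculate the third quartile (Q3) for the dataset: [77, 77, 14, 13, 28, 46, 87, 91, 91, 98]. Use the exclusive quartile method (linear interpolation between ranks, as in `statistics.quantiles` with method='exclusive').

91

Step 1: Sort the data: [13, 14, 28, 46, 77, 77, 87, 91, 91, 98]
Step 2: n = 10
Step 3: Using the exclusive quartile method:
  Q1 = 24.5
  Q2 (median) = 77
  Q3 = 91
  IQR = Q3 - Q1 = 91 - 24.5 = 66.5
Step 4: Q3 = 91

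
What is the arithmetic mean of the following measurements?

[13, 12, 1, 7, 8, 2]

7.1667

Step 1: Sum all values: 13 + 12 + 1 + 7 + 8 + 2 = 43
Step 2: Count the number of values: n = 6
Step 3: Mean = sum / n = 43 / 6 = 7.1667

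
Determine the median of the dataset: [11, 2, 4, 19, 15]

11

Step 1: Sort the data in ascending order: [2, 4, 11, 15, 19]
Step 2: The number of values is n = 5.
Step 3: Since n is odd, the median is the middle value at position 3: 11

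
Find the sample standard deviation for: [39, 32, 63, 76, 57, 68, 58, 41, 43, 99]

20.2221

Step 1: Compute the mean: 57.6
Step 2: Sum of squared deviations from the mean: 3680.4
Step 3: Sample variance = 3680.4 / 9 = 408.9333
Step 4: Standard deviation = sqrt(408.9333) = 20.2221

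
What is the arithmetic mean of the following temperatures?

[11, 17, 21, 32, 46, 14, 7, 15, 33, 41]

23.7

Step 1: Sum all values: 11 + 17 + 21 + 32 + 46 + 14 + 7 + 15 + 33 + 41 = 237
Step 2: Count the number of values: n = 10
Step 3: Mean = sum / n = 237 / 10 = 23.7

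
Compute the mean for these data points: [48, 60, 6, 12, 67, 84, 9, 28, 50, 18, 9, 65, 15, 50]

37.2143

Step 1: Sum all values: 48 + 60 + 6 + 12 + 67 + 84 + 9 + 28 + 50 + 18 + 9 + 65 + 15 + 50 = 521
Step 2: Count the number of values: n = 14
Step 3: Mean = sum / n = 521 / 14 = 37.2143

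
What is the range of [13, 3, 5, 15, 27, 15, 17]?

24

Step 1: Identify the maximum value: max = 27
Step 2: Identify the minimum value: min = 3
Step 3: Range = max - min = 27 - 3 = 24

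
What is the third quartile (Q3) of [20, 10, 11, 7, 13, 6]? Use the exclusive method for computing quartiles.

14.75

Step 1: Sort the data: [6, 7, 10, 11, 13, 20]
Step 2: n = 6
Step 3: Using the exclusive quartile method:
  Q1 = 6.75
  Q2 (median) = 10.5
  Q3 = 14.75
  IQR = Q3 - Q1 = 14.75 - 6.75 = 8
Step 4: Q3 = 14.75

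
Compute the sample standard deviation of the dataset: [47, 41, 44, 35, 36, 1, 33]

15.3452

Step 1: Compute the mean: 33.8571
Step 2: Sum of squared deviations from the mean: 1412.8571
Step 3: Sample variance = 1412.8571 / 6 = 235.4762
Step 4: Standard deviation = sqrt(235.4762) = 15.3452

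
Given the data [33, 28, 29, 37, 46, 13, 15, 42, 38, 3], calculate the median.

31

Step 1: Sort the data in ascending order: [3, 13, 15, 28, 29, 33, 37, 38, 42, 46]
Step 2: The number of values is n = 10.
Step 3: Since n is even, the median is the average of positions 5 and 6:
  Median = (29 + 33) / 2 = 31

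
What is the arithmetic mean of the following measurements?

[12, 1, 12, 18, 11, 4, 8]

9.4286

Step 1: Sum all values: 12 + 1 + 12 + 18 + 11 + 4 + 8 = 66
Step 2: Count the number of values: n = 7
Step 3: Mean = sum / n = 66 / 7 = 9.4286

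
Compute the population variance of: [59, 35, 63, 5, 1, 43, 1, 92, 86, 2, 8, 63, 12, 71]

1051.9439

Step 1: Compute the mean: (59 + 35 + 63 + 5 + 1 + 43 + 1 + 92 + 86 + 2 + 8 + 63 + 12 + 71) / 14 = 38.6429
Step 2: Compute squared deviations from the mean:
  (59 - 38.6429)^2 = 414.4133
  (35 - 38.6429)^2 = 13.2704
  (63 - 38.6429)^2 = 593.2704
  (5 - 38.6429)^2 = 1131.8418
  (1 - 38.6429)^2 = 1416.9847
  (43 - 38.6429)^2 = 18.9847
  (1 - 38.6429)^2 = 1416.9847
  (92 - 38.6429)^2 = 2846.9847
  (86 - 38.6429)^2 = 2242.699
  (2 - 38.6429)^2 = 1342.699
  (8 - 38.6429)^2 = 938.9847
  (63 - 38.6429)^2 = 593.2704
  (12 - 38.6429)^2 = 709.8418
  (71 - 38.6429)^2 = 1046.9847
Step 3: Sum of squared deviations = 14727.2143
Step 4: Population variance = 14727.2143 / 14 = 1051.9439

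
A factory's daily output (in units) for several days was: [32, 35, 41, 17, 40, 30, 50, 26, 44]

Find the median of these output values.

35

Step 1: Sort the data in ascending order: [17, 26, 30, 32, 35, 40, 41, 44, 50]
Step 2: The number of values is n = 9.
Step 3: Since n is odd, the median is the middle value at position 5: 35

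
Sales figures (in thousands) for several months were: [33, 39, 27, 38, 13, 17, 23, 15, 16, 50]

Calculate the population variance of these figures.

140.69

Step 1: Compute the mean: (33 + 39 + 27 + 38 + 13 + 17 + 23 + 15 + 16 + 50) / 10 = 27.1
Step 2: Compute squared deviations from the mean:
  (33 - 27.1)^2 = 34.81
  (39 - 27.1)^2 = 141.61
  (27 - 27.1)^2 = 0.01
  (38 - 27.1)^2 = 118.81
  (13 - 27.1)^2 = 198.81
  (17 - 27.1)^2 = 102.01
  (23 - 27.1)^2 = 16.81
  (15 - 27.1)^2 = 146.41
  (16 - 27.1)^2 = 123.21
  (50 - 27.1)^2 = 524.41
Step 3: Sum of squared deviations = 1406.9
Step 4: Population variance = 1406.9 / 10 = 140.69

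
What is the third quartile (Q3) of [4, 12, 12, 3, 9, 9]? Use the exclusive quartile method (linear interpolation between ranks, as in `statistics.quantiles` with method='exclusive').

12

Step 1: Sort the data: [3, 4, 9, 9, 12, 12]
Step 2: n = 6
Step 3: Using the exclusive quartile method:
  Q1 = 3.75
  Q2 (median) = 9
  Q3 = 12
  IQR = Q3 - Q1 = 12 - 3.75 = 8.25
Step 4: Q3 = 12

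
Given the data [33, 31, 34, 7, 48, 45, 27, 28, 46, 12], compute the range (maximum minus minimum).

41

Step 1: Identify the maximum value: max = 48
Step 2: Identify the minimum value: min = 7
Step 3: Range = max - min = 48 - 7 = 41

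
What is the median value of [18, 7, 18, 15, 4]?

15

Step 1: Sort the data in ascending order: [4, 7, 15, 18, 18]
Step 2: The number of values is n = 5.
Step 3: Since n is odd, the median is the middle value at position 3: 15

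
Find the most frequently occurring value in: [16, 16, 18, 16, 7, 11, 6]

16

Step 1: Count the frequency of each value:
  6: appears 1 time(s)
  7: appears 1 time(s)
  11: appears 1 time(s)
  16: appears 3 time(s)
  18: appears 1 time(s)
Step 2: The value 16 appears most frequently (3 times).
Step 3: Mode = 16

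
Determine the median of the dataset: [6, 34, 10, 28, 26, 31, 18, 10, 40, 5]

22

Step 1: Sort the data in ascending order: [5, 6, 10, 10, 18, 26, 28, 31, 34, 40]
Step 2: The number of values is n = 10.
Step 3: Since n is even, the median is the average of positions 5 and 6:
  Median = (18 + 26) / 2 = 22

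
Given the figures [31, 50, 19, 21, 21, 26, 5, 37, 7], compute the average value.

24.1111

Step 1: Sum all values: 31 + 50 + 19 + 21 + 21 + 26 + 5 + 37 + 7 = 217
Step 2: Count the number of values: n = 9
Step 3: Mean = sum / n = 217 / 9 = 24.1111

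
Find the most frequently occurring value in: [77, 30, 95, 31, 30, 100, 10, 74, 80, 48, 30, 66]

30

Step 1: Count the frequency of each value:
  10: appears 1 time(s)
  30: appears 3 time(s)
  31: appears 1 time(s)
  48: appears 1 time(s)
  66: appears 1 time(s)
  74: appears 1 time(s)
  77: appears 1 time(s)
  80: appears 1 time(s)
  95: appears 1 time(s)
  100: appears 1 time(s)
Step 2: The value 30 appears most frequently (3 times).
Step 3: Mode = 30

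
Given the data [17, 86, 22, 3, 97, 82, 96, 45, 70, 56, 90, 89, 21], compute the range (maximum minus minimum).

94

Step 1: Identify the maximum value: max = 97
Step 2: Identify the minimum value: min = 3
Step 3: Range = max - min = 97 - 3 = 94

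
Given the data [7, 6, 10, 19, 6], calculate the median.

7

Step 1: Sort the data in ascending order: [6, 6, 7, 10, 19]
Step 2: The number of values is n = 5.
Step 3: Since n is odd, the median is the middle value at position 3: 7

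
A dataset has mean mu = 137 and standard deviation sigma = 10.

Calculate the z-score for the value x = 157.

2

Step 1: Recall the z-score formula: z = (x - mu) / sigma
Step 2: Substitute values: z = (157 - 137) / 10
Step 3: z = 20 / 10 = 2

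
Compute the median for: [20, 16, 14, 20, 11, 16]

16

Step 1: Sort the data in ascending order: [11, 14, 16, 16, 20, 20]
Step 2: The number of values is n = 6.
Step 3: Since n is even, the median is the average of positions 3 and 4:
  Median = (16 + 16) / 2 = 16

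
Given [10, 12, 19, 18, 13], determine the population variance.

12.24

Step 1: Compute the mean: (10 + 12 + 19 + 18 + 13) / 5 = 14.4
Step 2: Compute squared deviations from the mean:
  (10 - 14.4)^2 = 19.36
  (12 - 14.4)^2 = 5.76
  (19 - 14.4)^2 = 21.16
  (18 - 14.4)^2 = 12.96
  (13 - 14.4)^2 = 1.96
Step 3: Sum of squared deviations = 61.2
Step 4: Population variance = 61.2 / 5 = 12.24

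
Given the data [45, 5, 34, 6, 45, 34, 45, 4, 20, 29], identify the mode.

45

Step 1: Count the frequency of each value:
  4: appears 1 time(s)
  5: appears 1 time(s)
  6: appears 1 time(s)
  20: appears 1 time(s)
  29: appears 1 time(s)
  34: appears 2 time(s)
  45: appears 3 time(s)
Step 2: The value 45 appears most frequently (3 times).
Step 3: Mode = 45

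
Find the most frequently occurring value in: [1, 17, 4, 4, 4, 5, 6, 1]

4

Step 1: Count the frequency of each value:
  1: appears 2 time(s)
  4: appears 3 time(s)
  5: appears 1 time(s)
  6: appears 1 time(s)
  17: appears 1 time(s)
Step 2: The value 4 appears most frequently (3 times).
Step 3: Mode = 4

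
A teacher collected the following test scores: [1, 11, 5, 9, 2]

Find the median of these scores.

5

Step 1: Sort the data in ascending order: [1, 2, 5, 9, 11]
Step 2: The number of values is n = 5.
Step 3: Since n is odd, the median is the middle value at position 3: 5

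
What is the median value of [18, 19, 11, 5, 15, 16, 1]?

15

Step 1: Sort the data in ascending order: [1, 5, 11, 15, 16, 18, 19]
Step 2: The number of values is n = 7.
Step 3: Since n is odd, the median is the middle value at position 4: 15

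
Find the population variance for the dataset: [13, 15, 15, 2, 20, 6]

36.4722

Step 1: Compute the mean: (13 + 15 + 15 + 2 + 20 + 6) / 6 = 11.8333
Step 2: Compute squared deviations from the mean:
  (13 - 11.8333)^2 = 1.3611
  (15 - 11.8333)^2 = 10.0278
  (15 - 11.8333)^2 = 10.0278
  (2 - 11.8333)^2 = 96.6944
  (20 - 11.8333)^2 = 66.6944
  (6 - 11.8333)^2 = 34.0278
Step 3: Sum of squared deviations = 218.8333
Step 4: Population variance = 218.8333 / 6 = 36.4722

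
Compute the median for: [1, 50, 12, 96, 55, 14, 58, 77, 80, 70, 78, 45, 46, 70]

56.5

Step 1: Sort the data in ascending order: [1, 12, 14, 45, 46, 50, 55, 58, 70, 70, 77, 78, 80, 96]
Step 2: The number of values is n = 14.
Step 3: Since n is even, the median is the average of positions 7 and 8:
  Median = (55 + 58) / 2 = 56.5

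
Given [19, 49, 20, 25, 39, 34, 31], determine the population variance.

99.7143

Step 1: Compute the mean: (19 + 49 + 20 + 25 + 39 + 34 + 31) / 7 = 31
Step 2: Compute squared deviations from the mean:
  (19 - 31)^2 = 144
  (49 - 31)^2 = 324
  (20 - 31)^2 = 121
  (25 - 31)^2 = 36
  (39 - 31)^2 = 64
  (34 - 31)^2 = 9
  (31 - 31)^2 = 0
Step 3: Sum of squared deviations = 698
Step 4: Population variance = 698 / 7 = 99.7143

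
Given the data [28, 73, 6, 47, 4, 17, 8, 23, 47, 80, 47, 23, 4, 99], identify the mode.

47

Step 1: Count the frequency of each value:
  4: appears 2 time(s)
  6: appears 1 time(s)
  8: appears 1 time(s)
  17: appears 1 time(s)
  23: appears 2 time(s)
  28: appears 1 time(s)
  47: appears 3 time(s)
  73: appears 1 time(s)
  80: appears 1 time(s)
  99: appears 1 time(s)
Step 2: The value 47 appears most frequently (3 times).
Step 3: Mode = 47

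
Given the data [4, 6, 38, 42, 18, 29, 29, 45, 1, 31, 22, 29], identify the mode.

29

Step 1: Count the frequency of each value:
  1: appears 1 time(s)
  4: appears 1 time(s)
  6: appears 1 time(s)
  18: appears 1 time(s)
  22: appears 1 time(s)
  29: appears 3 time(s)
  31: appears 1 time(s)
  38: appears 1 time(s)
  42: appears 1 time(s)
  45: appears 1 time(s)
Step 2: The value 29 appears most frequently (3 times).
Step 3: Mode = 29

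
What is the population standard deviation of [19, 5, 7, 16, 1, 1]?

6.9861

Step 1: Compute the mean: 8.1667
Step 2: Sum of squared deviations from the mean: 292.8333
Step 3: Population variance = 292.8333 / 6 = 48.8056
Step 4: Standard deviation = sqrt(48.8056) = 6.9861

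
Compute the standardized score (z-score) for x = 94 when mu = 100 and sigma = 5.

-1.2

Step 1: Recall the z-score formula: z = (x - mu) / sigma
Step 2: Substitute values: z = (94 - 100) / 5
Step 3: z = -6 / 5 = -1.2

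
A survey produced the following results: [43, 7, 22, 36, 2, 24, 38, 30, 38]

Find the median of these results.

30

Step 1: Sort the data in ascending order: [2, 7, 22, 24, 30, 36, 38, 38, 43]
Step 2: The number of values is n = 9.
Step 3: Since n is odd, the median is the middle value at position 5: 30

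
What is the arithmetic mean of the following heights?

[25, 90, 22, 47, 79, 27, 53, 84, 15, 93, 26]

51

Step 1: Sum all values: 25 + 90 + 22 + 47 + 79 + 27 + 53 + 84 + 15 + 93 + 26 = 561
Step 2: Count the number of values: n = 11
Step 3: Mean = sum / n = 561 / 11 = 51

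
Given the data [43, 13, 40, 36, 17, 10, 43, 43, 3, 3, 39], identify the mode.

43

Step 1: Count the frequency of each value:
  3: appears 2 time(s)
  10: appears 1 time(s)
  13: appears 1 time(s)
  17: appears 1 time(s)
  36: appears 1 time(s)
  39: appears 1 time(s)
  40: appears 1 time(s)
  43: appears 3 time(s)
Step 2: The value 43 appears most frequently (3 times).
Step 3: Mode = 43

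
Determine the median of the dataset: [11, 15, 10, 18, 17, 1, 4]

11

Step 1: Sort the data in ascending order: [1, 4, 10, 11, 15, 17, 18]
Step 2: The number of values is n = 7.
Step 3: Since n is odd, the median is the middle value at position 4: 11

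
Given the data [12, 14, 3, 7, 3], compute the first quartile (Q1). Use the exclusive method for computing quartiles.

3

Step 1: Sort the data: [3, 3, 7, 12, 14]
Step 2: n = 5
Step 3: Using the exclusive quartile method:
  Q1 = 3
  Q2 (median) = 7
  Q3 = 13
  IQR = Q3 - Q1 = 13 - 3 = 10
Step 4: Q1 = 3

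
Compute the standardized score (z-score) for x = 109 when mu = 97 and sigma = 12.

1

Step 1: Recall the z-score formula: z = (x - mu) / sigma
Step 2: Substitute values: z = (109 - 97) / 12
Step 3: z = 12 / 12 = 1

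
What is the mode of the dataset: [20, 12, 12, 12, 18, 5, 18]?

12

Step 1: Count the frequency of each value:
  5: appears 1 time(s)
  12: appears 3 time(s)
  18: appears 2 time(s)
  20: appears 1 time(s)
Step 2: The value 12 appears most frequently (3 times).
Step 3: Mode = 12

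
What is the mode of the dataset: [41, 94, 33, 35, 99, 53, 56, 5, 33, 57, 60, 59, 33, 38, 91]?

33

Step 1: Count the frequency of each value:
  5: appears 1 time(s)
  33: appears 3 time(s)
  35: appears 1 time(s)
  38: appears 1 time(s)
  41: appears 1 time(s)
  53: appears 1 time(s)
  56: appears 1 time(s)
  57: appears 1 time(s)
  59: appears 1 time(s)
  60: appears 1 time(s)
  91: appears 1 time(s)
  94: appears 1 time(s)
  99: appears 1 time(s)
Step 2: The value 33 appears most frequently (3 times).
Step 3: Mode = 33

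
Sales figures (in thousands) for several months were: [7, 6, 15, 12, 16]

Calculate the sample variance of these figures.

20.7

Step 1: Compute the mean: (7 + 6 + 15 + 12 + 16) / 5 = 11.2
Step 2: Compute squared deviations from the mean:
  (7 - 11.2)^2 = 17.64
  (6 - 11.2)^2 = 27.04
  (15 - 11.2)^2 = 14.44
  (12 - 11.2)^2 = 0.64
  (16 - 11.2)^2 = 23.04
Step 3: Sum of squared deviations = 82.8
Step 4: Sample variance = 82.8 / 4 = 20.7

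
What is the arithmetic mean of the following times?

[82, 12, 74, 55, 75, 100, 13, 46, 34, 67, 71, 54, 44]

55.9231

Step 1: Sum all values: 82 + 12 + 74 + 55 + 75 + 100 + 13 + 46 + 34 + 67 + 71 + 54 + 44 = 727
Step 2: Count the number of values: n = 13
Step 3: Mean = sum / n = 727 / 13 = 55.9231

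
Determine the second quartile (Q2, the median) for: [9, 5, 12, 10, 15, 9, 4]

9

Step 1: Sort the data: [4, 5, 9, 9, 10, 12, 15]
Step 2: n = 7
Step 3: Q2 is the median. Since n is odd, it is the middle value at position 4: 9
Step 4: Q2 = 9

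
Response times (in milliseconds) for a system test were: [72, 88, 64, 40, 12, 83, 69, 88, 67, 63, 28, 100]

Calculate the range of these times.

88

Step 1: Identify the maximum value: max = 100
Step 2: Identify the minimum value: min = 12
Step 3: Range = max - min = 100 - 12 = 88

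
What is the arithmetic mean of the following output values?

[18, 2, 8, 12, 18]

11.6

Step 1: Sum all values: 18 + 2 + 8 + 12 + 18 = 58
Step 2: Count the number of values: n = 5
Step 3: Mean = sum / n = 58 / 5 = 11.6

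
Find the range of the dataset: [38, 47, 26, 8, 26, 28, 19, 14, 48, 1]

47

Step 1: Identify the maximum value: max = 48
Step 2: Identify the minimum value: min = 1
Step 3: Range = max - min = 48 - 1 = 47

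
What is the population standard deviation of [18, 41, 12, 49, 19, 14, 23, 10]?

13.283

Step 1: Compute the mean: 23.25
Step 2: Sum of squared deviations from the mean: 1411.5
Step 3: Population variance = 1411.5 / 8 = 176.4375
Step 4: Standard deviation = sqrt(176.4375) = 13.283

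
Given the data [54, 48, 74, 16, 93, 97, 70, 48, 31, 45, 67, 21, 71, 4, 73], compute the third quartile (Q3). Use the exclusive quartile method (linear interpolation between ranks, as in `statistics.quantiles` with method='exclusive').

73

Step 1: Sort the data: [4, 16, 21, 31, 45, 48, 48, 54, 67, 70, 71, 73, 74, 93, 97]
Step 2: n = 15
Step 3: Using the exclusive quartile method:
  Q1 = 31
  Q2 (median) = 54
  Q3 = 73
  IQR = Q3 - Q1 = 73 - 31 = 42
Step 4: Q3 = 73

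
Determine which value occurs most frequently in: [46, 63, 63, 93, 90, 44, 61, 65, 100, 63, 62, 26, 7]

63

Step 1: Count the frequency of each value:
  7: appears 1 time(s)
  26: appears 1 time(s)
  44: appears 1 time(s)
  46: appears 1 time(s)
  61: appears 1 time(s)
  62: appears 1 time(s)
  63: appears 3 time(s)
  65: appears 1 time(s)
  90: appears 1 time(s)
  93: appears 1 time(s)
  100: appears 1 time(s)
Step 2: The value 63 appears most frequently (3 times).
Step 3: Mode = 63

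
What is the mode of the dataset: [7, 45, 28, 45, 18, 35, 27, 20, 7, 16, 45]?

45

Step 1: Count the frequency of each value:
  7: appears 2 time(s)
  16: appears 1 time(s)
  18: appears 1 time(s)
  20: appears 1 time(s)
  27: appears 1 time(s)
  28: appears 1 time(s)
  35: appears 1 time(s)
  45: appears 3 time(s)
Step 2: The value 45 appears most frequently (3 times).
Step 3: Mode = 45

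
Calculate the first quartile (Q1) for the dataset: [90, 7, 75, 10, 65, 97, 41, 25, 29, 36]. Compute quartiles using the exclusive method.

21.25

Step 1: Sort the data: [7, 10, 25, 29, 36, 41, 65, 75, 90, 97]
Step 2: n = 10
Step 3: Using the exclusive quartile method:
  Q1 = 21.25
  Q2 (median) = 38.5
  Q3 = 78.75
  IQR = Q3 - Q1 = 78.75 - 21.25 = 57.5
Step 4: Q1 = 21.25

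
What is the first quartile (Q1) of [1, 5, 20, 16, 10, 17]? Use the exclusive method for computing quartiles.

4

Step 1: Sort the data: [1, 5, 10, 16, 17, 20]
Step 2: n = 6
Step 3: Using the exclusive quartile method:
  Q1 = 4
  Q2 (median) = 13
  Q3 = 17.75
  IQR = Q3 - Q1 = 17.75 - 4 = 13.75
Step 4: Q1 = 4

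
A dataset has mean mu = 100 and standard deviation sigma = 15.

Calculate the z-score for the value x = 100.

0

Step 1: Recall the z-score formula: z = (x - mu) / sigma
Step 2: Substitute values: z = (100 - 100) / 15
Step 3: z = 0 / 15 = 0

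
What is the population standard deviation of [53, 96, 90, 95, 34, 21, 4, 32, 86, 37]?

32.437

Step 1: Compute the mean: 54.8
Step 2: Sum of squared deviations from the mean: 10521.6
Step 3: Population variance = 10521.6 / 10 = 1052.16
Step 4: Standard deviation = sqrt(1052.16) = 32.437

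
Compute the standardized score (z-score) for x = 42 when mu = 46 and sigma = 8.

-0.5

Step 1: Recall the z-score formula: z = (x - mu) / sigma
Step 2: Substitute values: z = (42 - 46) / 8
Step 3: z = -4 / 8 = -0.5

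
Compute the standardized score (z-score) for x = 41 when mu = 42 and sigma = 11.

-0.0909

Step 1: Recall the z-score formula: z = (x - mu) / sigma
Step 2: Substitute values: z = (41 - 42) / 11
Step 3: z = -1 / 11 = -0.0909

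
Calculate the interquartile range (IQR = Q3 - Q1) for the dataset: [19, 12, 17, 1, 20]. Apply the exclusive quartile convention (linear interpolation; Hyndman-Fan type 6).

13

Step 1: Sort the data: [1, 12, 17, 19, 20]
Step 2: n = 5
Step 3: Using the exclusive quartile method:
  Q1 = 6.5
  Q2 (median) = 17
  Q3 = 19.5
  IQR = Q3 - Q1 = 19.5 - 6.5 = 13
Step 4: IQR = 13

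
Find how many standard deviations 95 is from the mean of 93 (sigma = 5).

0.4

Step 1: Recall the z-score formula: z = (x - mu) / sigma
Step 2: Substitute values: z = (95 - 93) / 5
Step 3: z = 2 / 5 = 0.4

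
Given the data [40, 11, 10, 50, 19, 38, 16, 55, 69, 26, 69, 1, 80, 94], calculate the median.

39

Step 1: Sort the data in ascending order: [1, 10, 11, 16, 19, 26, 38, 40, 50, 55, 69, 69, 80, 94]
Step 2: The number of values is n = 14.
Step 3: Since n is even, the median is the average of positions 7 and 8:
  Median = (38 + 40) / 2 = 39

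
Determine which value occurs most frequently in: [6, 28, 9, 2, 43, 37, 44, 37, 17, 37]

37

Step 1: Count the frequency of each value:
  2: appears 1 time(s)
  6: appears 1 time(s)
  9: appears 1 time(s)
  17: appears 1 time(s)
  28: appears 1 time(s)
  37: appears 3 time(s)
  43: appears 1 time(s)
  44: appears 1 time(s)
Step 2: The value 37 appears most frequently (3 times).
Step 3: Mode = 37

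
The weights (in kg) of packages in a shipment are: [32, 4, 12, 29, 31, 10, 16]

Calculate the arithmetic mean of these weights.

19.1429

Step 1: Sum all values: 32 + 4 + 12 + 29 + 31 + 10 + 16 = 134
Step 2: Count the number of values: n = 7
Step 3: Mean = sum / n = 134 / 7 = 19.1429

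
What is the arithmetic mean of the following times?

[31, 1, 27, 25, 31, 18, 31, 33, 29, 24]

25

Step 1: Sum all values: 31 + 1 + 27 + 25 + 31 + 18 + 31 + 33 + 29 + 24 = 250
Step 2: Count the number of values: n = 10
Step 3: Mean = sum / n = 250 / 10 = 25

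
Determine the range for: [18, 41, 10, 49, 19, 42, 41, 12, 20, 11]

39

Step 1: Identify the maximum value: max = 49
Step 2: Identify the minimum value: min = 10
Step 3: Range = max - min = 49 - 10 = 39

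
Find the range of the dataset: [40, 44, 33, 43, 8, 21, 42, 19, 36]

36

Step 1: Identify the maximum value: max = 44
Step 2: Identify the minimum value: min = 8
Step 3: Range = max - min = 44 - 8 = 36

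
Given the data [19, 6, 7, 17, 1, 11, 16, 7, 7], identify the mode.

7

Step 1: Count the frequency of each value:
  1: appears 1 time(s)
  6: appears 1 time(s)
  7: appears 3 time(s)
  11: appears 1 time(s)
  16: appears 1 time(s)
  17: appears 1 time(s)
  19: appears 1 time(s)
Step 2: The value 7 appears most frequently (3 times).
Step 3: Mode = 7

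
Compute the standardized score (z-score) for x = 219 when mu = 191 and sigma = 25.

1.12

Step 1: Recall the z-score formula: z = (x - mu) / sigma
Step 2: Substitute values: z = (219 - 191) / 25
Step 3: z = 28 / 25 = 1.12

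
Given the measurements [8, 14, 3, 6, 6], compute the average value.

7.4

Step 1: Sum all values: 8 + 14 + 3 + 6 + 6 = 37
Step 2: Count the number of values: n = 5
Step 3: Mean = sum / n = 37 / 5 = 7.4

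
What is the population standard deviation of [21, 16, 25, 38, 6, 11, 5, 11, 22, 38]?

11.2787

Step 1: Compute the mean: 19.3
Step 2: Sum of squared deviations from the mean: 1272.1
Step 3: Population variance = 1272.1 / 10 = 127.21
Step 4: Standard deviation = sqrt(127.21) = 11.2787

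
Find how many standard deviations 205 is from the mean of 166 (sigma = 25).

1.56

Step 1: Recall the z-score formula: z = (x - mu) / sigma
Step 2: Substitute values: z = (205 - 166) / 25
Step 3: z = 39 / 25 = 1.56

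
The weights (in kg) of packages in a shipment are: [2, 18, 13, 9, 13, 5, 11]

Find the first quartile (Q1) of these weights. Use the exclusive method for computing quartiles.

5

Step 1: Sort the data: [2, 5, 9, 11, 13, 13, 18]
Step 2: n = 7
Step 3: Using the exclusive quartile method:
  Q1 = 5
  Q2 (median) = 11
  Q3 = 13
  IQR = Q3 - Q1 = 13 - 5 = 8
Step 4: Q1 = 5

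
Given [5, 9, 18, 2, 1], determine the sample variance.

47.5

Step 1: Compute the mean: (5 + 9 + 18 + 2 + 1) / 5 = 7
Step 2: Compute squared deviations from the mean:
  (5 - 7)^2 = 4
  (9 - 7)^2 = 4
  (18 - 7)^2 = 121
  (2 - 7)^2 = 25
  (1 - 7)^2 = 36
Step 3: Sum of squared deviations = 190
Step 4: Sample variance = 190 / 4 = 47.5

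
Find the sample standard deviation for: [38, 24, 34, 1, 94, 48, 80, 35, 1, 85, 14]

32.5978

Step 1: Compute the mean: 41.2727
Step 2: Sum of squared deviations from the mean: 10626.1818
Step 3: Sample variance = 10626.1818 / 10 = 1062.6182
Step 4: Standard deviation = sqrt(1062.6182) = 32.5978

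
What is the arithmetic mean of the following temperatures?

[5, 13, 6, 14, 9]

9.4

Step 1: Sum all values: 5 + 13 + 6 + 14 + 9 = 47
Step 2: Count the number of values: n = 5
Step 3: Mean = sum / n = 47 / 5 = 9.4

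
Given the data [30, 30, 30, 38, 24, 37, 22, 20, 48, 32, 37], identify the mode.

30

Step 1: Count the frequency of each value:
  20: appears 1 time(s)
  22: appears 1 time(s)
  24: appears 1 time(s)
  30: appears 3 time(s)
  32: appears 1 time(s)
  37: appears 2 time(s)
  38: appears 1 time(s)
  48: appears 1 time(s)
Step 2: The value 30 appears most frequently (3 times).
Step 3: Mode = 30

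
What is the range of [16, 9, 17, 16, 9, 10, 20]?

11

Step 1: Identify the maximum value: max = 20
Step 2: Identify the minimum value: min = 9
Step 3: Range = max - min = 20 - 9 = 11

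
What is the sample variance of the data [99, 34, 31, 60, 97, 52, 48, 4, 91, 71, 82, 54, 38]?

817.4359

Step 1: Compute the mean: (99 + 34 + 31 + 60 + 97 + 52 + 48 + 4 + 91 + 71 + 82 + 54 + 38) / 13 = 58.5385
Step 2: Compute squared deviations from the mean:
  (99 - 58.5385)^2 = 1637.1361
  (34 - 58.5385)^2 = 602.1361
  (31 - 58.5385)^2 = 758.3669
  (60 - 58.5385)^2 = 2.1361
  (97 - 58.5385)^2 = 1479.2899
  (52 - 58.5385)^2 = 42.7515
  (48 - 58.5385)^2 = 111.0592
  (4 - 58.5385)^2 = 2974.4438
  (91 - 58.5385)^2 = 1053.7515
  (71 - 58.5385)^2 = 155.2899
  (82 - 58.5385)^2 = 550.4438
  (54 - 58.5385)^2 = 20.5976
  (38 - 58.5385)^2 = 421.8284
Step 3: Sum of squared deviations = 9809.2308
Step 4: Sample variance = 9809.2308 / 12 = 817.4359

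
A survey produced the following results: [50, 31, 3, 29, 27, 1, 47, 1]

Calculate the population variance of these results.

348.2344

Step 1: Compute the mean: (50 + 31 + 3 + 29 + 27 + 1 + 47 + 1) / 8 = 23.625
Step 2: Compute squared deviations from the mean:
  (50 - 23.625)^2 = 695.6406
  (31 - 23.625)^2 = 54.3906
  (3 - 23.625)^2 = 425.3906
  (29 - 23.625)^2 = 28.8906
  (27 - 23.625)^2 = 11.3906
  (1 - 23.625)^2 = 511.8906
  (47 - 23.625)^2 = 546.3906
  (1 - 23.625)^2 = 511.8906
Step 3: Sum of squared deviations = 2785.875
Step 4: Population variance = 2785.875 / 8 = 348.2344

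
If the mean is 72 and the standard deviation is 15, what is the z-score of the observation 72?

0

Step 1: Recall the z-score formula: z = (x - mu) / sigma
Step 2: Substitute values: z = (72 - 72) / 15
Step 3: z = 0 / 15 = 0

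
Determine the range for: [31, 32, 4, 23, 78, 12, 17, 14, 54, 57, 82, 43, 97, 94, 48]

93

Step 1: Identify the maximum value: max = 97
Step 2: Identify the minimum value: min = 4
Step 3: Range = max - min = 97 - 4 = 93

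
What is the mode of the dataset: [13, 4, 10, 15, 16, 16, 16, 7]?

16

Step 1: Count the frequency of each value:
  4: appears 1 time(s)
  7: appears 1 time(s)
  10: appears 1 time(s)
  13: appears 1 time(s)
  15: appears 1 time(s)
  16: appears 3 time(s)
Step 2: The value 16 appears most frequently (3 times).
Step 3: Mode = 16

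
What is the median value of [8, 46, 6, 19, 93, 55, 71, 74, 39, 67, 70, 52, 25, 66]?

53.5

Step 1: Sort the data in ascending order: [6, 8, 19, 25, 39, 46, 52, 55, 66, 67, 70, 71, 74, 93]
Step 2: The number of values is n = 14.
Step 3: Since n is even, the median is the average of positions 7 and 8:
  Median = (52 + 55) / 2 = 53.5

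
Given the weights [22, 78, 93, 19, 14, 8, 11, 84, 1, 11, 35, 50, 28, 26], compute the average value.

34.2857

Step 1: Sum all values: 22 + 78 + 93 + 19 + 14 + 8 + 11 + 84 + 1 + 11 + 35 + 50 + 28 + 26 = 480
Step 2: Count the number of values: n = 14
Step 3: Mean = sum / n = 480 / 14 = 34.2857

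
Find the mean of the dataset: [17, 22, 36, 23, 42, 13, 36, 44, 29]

29.1111

Step 1: Sum all values: 17 + 22 + 36 + 23 + 42 + 13 + 36 + 44 + 29 = 262
Step 2: Count the number of values: n = 9
Step 3: Mean = sum / n = 262 / 9 = 29.1111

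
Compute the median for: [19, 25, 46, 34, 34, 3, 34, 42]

34

Step 1: Sort the data in ascending order: [3, 19, 25, 34, 34, 34, 42, 46]
Step 2: The number of values is n = 8.
Step 3: Since n is even, the median is the average of positions 4 and 5:
  Median = (34 + 34) / 2 = 34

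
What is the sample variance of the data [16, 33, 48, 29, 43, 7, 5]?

288.8095

Step 1: Compute the mean: (16 + 33 + 48 + 29 + 43 + 7 + 5) / 7 = 25.8571
Step 2: Compute squared deviations from the mean:
  (16 - 25.8571)^2 = 97.1633
  (33 - 25.8571)^2 = 51.0204
  (48 - 25.8571)^2 = 490.3061
  (29 - 25.8571)^2 = 9.8776
  (43 - 25.8571)^2 = 293.8776
  (7 - 25.8571)^2 = 355.5918
  (5 - 25.8571)^2 = 435.0204
Step 3: Sum of squared deviations = 1732.8571
Step 4: Sample variance = 1732.8571 / 6 = 288.8095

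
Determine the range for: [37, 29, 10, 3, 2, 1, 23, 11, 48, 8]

47

Step 1: Identify the maximum value: max = 48
Step 2: Identify the minimum value: min = 1
Step 3: Range = max - min = 48 - 1 = 47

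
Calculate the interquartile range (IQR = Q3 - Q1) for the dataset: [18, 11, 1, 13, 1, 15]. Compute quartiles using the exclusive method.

14.75

Step 1: Sort the data: [1, 1, 11, 13, 15, 18]
Step 2: n = 6
Step 3: Using the exclusive quartile method:
  Q1 = 1
  Q2 (median) = 12
  Q3 = 15.75
  IQR = Q3 - Q1 = 15.75 - 1 = 14.75
Step 4: IQR = 14.75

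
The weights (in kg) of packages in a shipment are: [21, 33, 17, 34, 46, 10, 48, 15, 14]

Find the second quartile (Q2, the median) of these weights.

21

Step 1: Sort the data: [10, 14, 15, 17, 21, 33, 34, 46, 48]
Step 2: n = 9
Step 3: Q2 is the median. Since n is odd, it is the middle value at position 5: 21
Step 4: Q2 = 21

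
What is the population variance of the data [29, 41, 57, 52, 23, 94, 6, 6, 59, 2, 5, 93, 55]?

933.5148

Step 1: Compute the mean: (29 + 41 + 57 + 52 + 23 + 94 + 6 + 6 + 59 + 2 + 5 + 93 + 55) / 13 = 40.1538
Step 2: Compute squared deviations from the mean:
  (29 - 40.1538)^2 = 124.4083
  (41 - 40.1538)^2 = 0.716
  (57 - 40.1538)^2 = 283.7929
  (52 - 40.1538)^2 = 140.3314
  (23 - 40.1538)^2 = 294.2544
  (94 - 40.1538)^2 = 2899.4083
  (6 - 40.1538)^2 = 1166.4852
  (6 - 40.1538)^2 = 1166.4852
  (59 - 40.1538)^2 = 355.1775
  (2 - 40.1538)^2 = 1455.716
  (5 - 40.1538)^2 = 1235.7929
  (93 - 40.1538)^2 = 2792.716
  (55 - 40.1538)^2 = 220.4083
Step 3: Sum of squared deviations = 12135.6923
Step 4: Population variance = 12135.6923 / 13 = 933.5148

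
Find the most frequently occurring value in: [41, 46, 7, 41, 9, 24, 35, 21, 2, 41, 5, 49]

41

Step 1: Count the frequency of each value:
  2: appears 1 time(s)
  5: appears 1 time(s)
  7: appears 1 time(s)
  9: appears 1 time(s)
  21: appears 1 time(s)
  24: appears 1 time(s)
  35: appears 1 time(s)
  41: appears 3 time(s)
  46: appears 1 time(s)
  49: appears 1 time(s)
Step 2: The value 41 appears most frequently (3 times).
Step 3: Mode = 41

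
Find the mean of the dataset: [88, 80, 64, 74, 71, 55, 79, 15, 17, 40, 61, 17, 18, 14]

49.5

Step 1: Sum all values: 88 + 80 + 64 + 74 + 71 + 55 + 79 + 15 + 17 + 40 + 61 + 17 + 18 + 14 = 693
Step 2: Count the number of values: n = 14
Step 3: Mean = sum / n = 693 / 14 = 49.5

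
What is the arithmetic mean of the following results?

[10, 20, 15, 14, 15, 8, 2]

12

Step 1: Sum all values: 10 + 20 + 15 + 14 + 15 + 8 + 2 = 84
Step 2: Count the number of values: n = 7
Step 3: Mean = sum / n = 84 / 7 = 12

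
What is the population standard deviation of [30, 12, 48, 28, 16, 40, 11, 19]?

12.5897

Step 1: Compute the mean: 25.5
Step 2: Sum of squared deviations from the mean: 1268
Step 3: Population variance = 1268 / 8 = 158.5
Step 4: Standard deviation = sqrt(158.5) = 12.5897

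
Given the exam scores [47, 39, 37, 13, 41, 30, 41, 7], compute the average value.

31.875

Step 1: Sum all values: 47 + 39 + 37 + 13 + 41 + 30 + 41 + 7 = 255
Step 2: Count the number of values: n = 8
Step 3: Mean = sum / n = 255 / 8 = 31.875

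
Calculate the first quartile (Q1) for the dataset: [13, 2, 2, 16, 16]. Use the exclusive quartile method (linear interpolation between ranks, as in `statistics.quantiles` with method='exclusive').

2

Step 1: Sort the data: [2, 2, 13, 16, 16]
Step 2: n = 5
Step 3: Using the exclusive quartile method:
  Q1 = 2
  Q2 (median) = 13
  Q3 = 16
  IQR = Q3 - Q1 = 16 - 2 = 14
Step 4: Q1 = 2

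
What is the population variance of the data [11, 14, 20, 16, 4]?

28.8

Step 1: Compute the mean: (11 + 14 + 20 + 16 + 4) / 5 = 13
Step 2: Compute squared deviations from the mean:
  (11 - 13)^2 = 4
  (14 - 13)^2 = 1
  (20 - 13)^2 = 49
  (16 - 13)^2 = 9
  (4 - 13)^2 = 81
Step 3: Sum of squared deviations = 144
Step 4: Population variance = 144 / 5 = 28.8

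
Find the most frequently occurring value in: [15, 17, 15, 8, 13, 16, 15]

15

Step 1: Count the frequency of each value:
  8: appears 1 time(s)
  13: appears 1 time(s)
  15: appears 3 time(s)
  16: appears 1 time(s)
  17: appears 1 time(s)
Step 2: The value 15 appears most frequently (3 times).
Step 3: Mode = 15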